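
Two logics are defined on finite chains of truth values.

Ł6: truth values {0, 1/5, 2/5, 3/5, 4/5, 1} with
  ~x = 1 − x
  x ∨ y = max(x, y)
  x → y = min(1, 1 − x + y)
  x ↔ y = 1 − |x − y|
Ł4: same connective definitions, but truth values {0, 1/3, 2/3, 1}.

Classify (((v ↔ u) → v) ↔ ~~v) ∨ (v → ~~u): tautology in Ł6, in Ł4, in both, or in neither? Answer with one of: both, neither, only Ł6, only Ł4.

In Ł6: at u = 0, v = 1/5 the value is 4/5 — not a tautology.
In Ł4: at u = 0, v = 1/3 the value is 2/3 — not a tautology.

neither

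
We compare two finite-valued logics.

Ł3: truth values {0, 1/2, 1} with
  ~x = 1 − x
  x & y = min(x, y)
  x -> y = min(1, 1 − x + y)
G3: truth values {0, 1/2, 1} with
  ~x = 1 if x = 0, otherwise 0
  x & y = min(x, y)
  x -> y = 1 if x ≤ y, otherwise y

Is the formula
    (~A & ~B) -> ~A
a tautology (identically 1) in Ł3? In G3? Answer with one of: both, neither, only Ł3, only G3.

In Ł3: every assignment gives 1 — tautology.
In G3: every assignment gives 1 — tautology.

both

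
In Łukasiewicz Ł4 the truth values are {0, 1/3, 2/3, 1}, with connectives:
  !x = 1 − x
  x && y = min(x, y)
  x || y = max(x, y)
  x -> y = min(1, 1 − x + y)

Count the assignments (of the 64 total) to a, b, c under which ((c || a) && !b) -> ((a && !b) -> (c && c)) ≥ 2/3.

62

value 1: 58 assignments (counts)
value 2/3: 4 assignments (counts)
value 1/3: 1 assignment
value 0: 1 assignment
So 62 of the 64 assignments meet the threshold.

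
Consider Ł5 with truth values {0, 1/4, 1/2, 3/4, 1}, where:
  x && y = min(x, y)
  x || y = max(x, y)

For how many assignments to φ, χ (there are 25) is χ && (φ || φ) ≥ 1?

value 1: 1 assignment (counts)
value 3/4: 3 assignments
value 1/2: 5 assignments
value 1/4: 7 assignments
value 0: 9 assignments
So 1 of the 25 assignments meets the threshold.

1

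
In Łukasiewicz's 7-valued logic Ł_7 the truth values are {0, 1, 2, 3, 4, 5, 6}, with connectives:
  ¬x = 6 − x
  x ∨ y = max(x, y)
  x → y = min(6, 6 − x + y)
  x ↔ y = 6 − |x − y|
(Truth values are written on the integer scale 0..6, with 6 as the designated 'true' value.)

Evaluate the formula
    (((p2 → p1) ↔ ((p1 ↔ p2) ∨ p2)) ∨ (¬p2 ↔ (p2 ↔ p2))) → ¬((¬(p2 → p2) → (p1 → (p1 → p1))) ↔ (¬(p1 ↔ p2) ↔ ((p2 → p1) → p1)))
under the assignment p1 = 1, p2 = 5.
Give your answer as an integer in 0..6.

p2 → p1 = 5 → 1 = 2
p1 ↔ p2 = 1 ↔ 5 = 2
(p1 ↔ p2) ∨ p2 = 2 ∨ 5 = 5
(p2 → p1) ↔ ((p1 ↔ p2) ∨ p2) = 2 ↔ 5 = 3
¬p2 = ¬5 = 1
p2 ↔ p2 = 5 ↔ 5 = 6
¬p2 ↔ (p2 ↔ p2) = 1 ↔ 6 = 1
((p2 → p1) ↔ ((p1 ↔ p2) ∨ p2)) ∨ (¬p2 ↔ (p2 ↔ p2)) = 3 ∨ 1 = 3
p2 → p2 = 5 → 5 = 6
¬(p2 → p2) = ¬6 = 0
p1 → p1 = 1 → 1 = 6
p1 → (p1 → p1) = 1 → 6 = 6
¬(p2 → p2) → (p1 → (p1 → p1)) = 0 → 6 = 6
p1 ↔ p2 = 1 ↔ 5 = 2
¬(p1 ↔ p2) = ¬2 = 4
p2 → p1 = 5 → 1 = 2
(p2 → p1) → p1 = 2 → 1 = 5
¬(p1 ↔ p2) ↔ ((p2 → p1) → p1) = 4 ↔ 5 = 5
(¬(p2 → p2) → (p1 → (p1 → p1))) ↔ (¬(p1 ↔ p2) ↔ ((p2 → p1) → p1)) = 6 ↔ 5 = 5
¬((¬(p2 → p2) → (p1 → (p1 → p1))) ↔ (¬(p1 ↔ p2) ↔ ((p2 → p1) → p1))) = ¬5 = 1
(((p2 → p1) ↔ ((p1 ↔ p2) ∨ p2)) ∨ (¬p2 ↔ (p2 ↔ p2))) → ¬((¬(p2 → p2) → (p1 → (p1 → p1))) ↔ (¬(p1 ↔ p2) ↔ ((p2 → p1) → p1))) = 3 → 1 = 4

4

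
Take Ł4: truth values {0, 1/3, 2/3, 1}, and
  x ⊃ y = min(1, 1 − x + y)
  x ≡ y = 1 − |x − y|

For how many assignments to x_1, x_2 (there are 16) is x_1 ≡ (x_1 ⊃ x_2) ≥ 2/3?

7

x_1 = 0, x_2 = 0 ↦ 0  <
x_1 = 0, x_2 = 1/3 ↦ 0  <
x_1 = 0, x_2 = 2/3 ↦ 0  <
x_1 = 0, x_2 = 1 ↦ 0  <
x_1 = 1/3, x_2 = 0 ↦ 2/3  ≥
x_1 = 1/3, x_2 = 1/3 ↦ 1/3  <
x_1 = 1/3, x_2 = 2/3 ↦ 1/3  <
x_1 = 1/3, x_2 = 1 ↦ 1/3  <
x_1 = 2/3, x_2 = 0 ↦ 2/3  ≥
x_1 = 2/3, x_2 = 1/3 ↦ 1  ≥
x_1 = 2/3, x_2 = 2/3 ↦ 2/3  ≥
x_1 = 2/3, x_2 = 1 ↦ 2/3  ≥
x_1 = 1, x_2 = 0 ↦ 0  <
x_1 = 1, x_2 = 1/3 ↦ 1/3  <
x_1 = 1, x_2 = 2/3 ↦ 2/3  ≥
x_1 = 1, x_2 = 1 ↦ 1  ≥
So 7 of the 16 assignments meet the threshold.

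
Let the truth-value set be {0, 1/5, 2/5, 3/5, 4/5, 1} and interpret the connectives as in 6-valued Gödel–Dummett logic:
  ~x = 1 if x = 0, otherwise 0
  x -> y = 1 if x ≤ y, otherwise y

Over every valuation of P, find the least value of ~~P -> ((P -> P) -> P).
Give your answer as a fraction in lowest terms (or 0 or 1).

1/5

Take P = 1/5:
~P = ~1/5 = 0
~~P = ~0 = 1
P -> P = 1/5 -> 1/5 = 1
(P -> P) -> P = 1 -> 1/5 = 1/5
~~P -> ((P -> P) -> P) = 1 -> 1/5 = 1/5
No assignment yields a value below 1/5, so this is the minimum.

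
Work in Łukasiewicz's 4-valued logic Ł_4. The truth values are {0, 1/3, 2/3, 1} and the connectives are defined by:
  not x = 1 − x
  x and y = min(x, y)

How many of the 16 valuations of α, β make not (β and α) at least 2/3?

α = 0, β = 0 ↦ 1  ≥
α = 0, β = 1/3 ↦ 1  ≥
α = 0, β = 2/3 ↦ 1  ≥
α = 0, β = 1 ↦ 1  ≥
α = 1/3, β = 0 ↦ 1  ≥
α = 1/3, β = 1/3 ↦ 2/3  ≥
α = 1/3, β = 2/3 ↦ 2/3  ≥
α = 1/3, β = 1 ↦ 2/3  ≥
α = 2/3, β = 0 ↦ 1  ≥
α = 2/3, β = 1/3 ↦ 2/3  ≥
α = 2/3, β = 2/3 ↦ 1/3  <
α = 2/3, β = 1 ↦ 1/3  <
α = 1, β = 0 ↦ 1  ≥
α = 1, β = 1/3 ↦ 2/3  ≥
α = 1, β = 2/3 ↦ 1/3  <
α = 1, β = 1 ↦ 0  <
So 12 of the 16 assignments meet the threshold.

12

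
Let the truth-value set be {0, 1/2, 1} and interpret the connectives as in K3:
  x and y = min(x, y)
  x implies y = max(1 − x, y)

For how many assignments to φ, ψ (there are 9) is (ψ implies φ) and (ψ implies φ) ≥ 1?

φ = 0, ψ = 0 ↦ 1  ≥
φ = 0, ψ = 1/2 ↦ 1/2  <
φ = 0, ψ = 1 ↦ 0  <
φ = 1/2, ψ = 0 ↦ 1  ≥
φ = 1/2, ψ = 1/2 ↦ 1/2  <
φ = 1/2, ψ = 1 ↦ 1/2  <
φ = 1, ψ = 0 ↦ 1  ≥
φ = 1, ψ = 1/2 ↦ 1  ≥
φ = 1, ψ = 1 ↦ 1  ≥
So 5 of the 9 assignments meet the threshold.

5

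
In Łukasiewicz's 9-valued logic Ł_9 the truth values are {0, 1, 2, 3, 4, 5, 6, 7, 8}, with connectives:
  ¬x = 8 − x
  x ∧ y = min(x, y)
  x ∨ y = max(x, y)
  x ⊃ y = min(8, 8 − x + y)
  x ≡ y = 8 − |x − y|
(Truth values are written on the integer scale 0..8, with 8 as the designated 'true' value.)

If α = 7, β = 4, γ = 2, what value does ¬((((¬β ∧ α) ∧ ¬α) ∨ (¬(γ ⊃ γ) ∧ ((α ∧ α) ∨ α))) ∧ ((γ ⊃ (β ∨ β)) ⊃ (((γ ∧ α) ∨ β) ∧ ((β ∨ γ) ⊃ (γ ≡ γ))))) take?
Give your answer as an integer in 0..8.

¬β = ¬4 = 4
¬β ∧ α = 4 ∧ 7 = 4
¬α = ¬7 = 1
(¬β ∧ α) ∧ ¬α = 4 ∧ 1 = 1
γ ⊃ γ = 2 ⊃ 2 = 8
¬(γ ⊃ γ) = ¬8 = 0
α ∧ α = 7 ∧ 7 = 7
(α ∧ α) ∨ α = 7 ∨ 7 = 7
¬(γ ⊃ γ) ∧ ((α ∧ α) ∨ α) = 0 ∧ 7 = 0
((¬β ∧ α) ∧ ¬α) ∨ (¬(γ ⊃ γ) ∧ ((α ∧ α) ∨ α)) = 1 ∨ 0 = 1
β ∨ β = 4 ∨ 4 = 4
γ ⊃ (β ∨ β) = 2 ⊃ 4 = 8
γ ∧ α = 2 ∧ 7 = 2
(γ ∧ α) ∨ β = 2 ∨ 4 = 4
β ∨ γ = 4 ∨ 2 = 4
γ ≡ γ = 2 ≡ 2 = 8
(β ∨ γ) ⊃ (γ ≡ γ) = 4 ⊃ 8 = 8
((γ ∧ α) ∨ β) ∧ ((β ∨ γ) ⊃ (γ ≡ γ)) = 4 ∧ 8 = 4
(γ ⊃ (β ∨ β)) ⊃ (((γ ∧ α) ∨ β) ∧ ((β ∨ γ) ⊃ (γ ≡ γ))) = 8 ⊃ 4 = 4
(((¬β ∧ α) ∧ ¬α) ∨ (¬(γ ⊃ γ) ∧ ((α ∧ α) ∨ α))) ∧ ((γ ⊃ (β ∨ β)) ⊃ (((γ ∧ α) ∨ β) ∧ ((β ∨ γ) ⊃ (γ ≡ γ)))) = 1 ∧ 4 = 1
¬((((¬β ∧ α) ∧ ¬α) ∨ (¬(γ ⊃ γ) ∧ ((α ∧ α) ∨ α))) ∧ ((γ ⊃ (β ∨ β)) ⊃ (((γ ∧ α) ∨ β) ∧ ((β ∨ γ) ⊃ (γ ≡ γ))))) = ¬1 = 7

7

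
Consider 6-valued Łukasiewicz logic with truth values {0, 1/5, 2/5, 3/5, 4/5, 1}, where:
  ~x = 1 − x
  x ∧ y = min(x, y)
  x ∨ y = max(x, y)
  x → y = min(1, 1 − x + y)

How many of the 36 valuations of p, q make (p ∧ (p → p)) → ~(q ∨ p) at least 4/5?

value 1: 15 assignments (counts)
value 4/5: 6 assignments (counts)
value 3/5: 2 assignments
value 2/5: 6 assignments
value 1/5: 1 assignment
value 0: 6 assignments
So 21 of the 36 assignments meet the threshold.

21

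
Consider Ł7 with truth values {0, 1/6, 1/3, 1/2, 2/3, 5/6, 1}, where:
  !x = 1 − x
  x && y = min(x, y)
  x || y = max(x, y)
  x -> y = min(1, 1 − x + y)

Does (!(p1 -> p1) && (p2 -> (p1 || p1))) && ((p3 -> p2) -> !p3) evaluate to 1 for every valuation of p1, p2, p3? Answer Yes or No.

Counterexample: take p1 = 0, p2 = 0, p3 = 0.
p1 -> p1 = 0 -> 0 = 1
!(p1 -> p1) = !1 = 0
p1 || p1 = 0 || 0 = 0
p2 -> (p1 || p1) = 0 -> 0 = 1
!(p1 -> p1) && (p2 -> (p1 || p1)) = 0 && 1 = 0
p3 -> p2 = 0 -> 0 = 1
!p3 = !0 = 1
(p3 -> p2) -> !p3 = 1 -> 1 = 1
(!(p1 -> p1) && (p2 -> (p1 || p1))) && ((p3 -> p2) -> !p3) = 0 && 1 = 0
This gives 0 ≠ 1.

No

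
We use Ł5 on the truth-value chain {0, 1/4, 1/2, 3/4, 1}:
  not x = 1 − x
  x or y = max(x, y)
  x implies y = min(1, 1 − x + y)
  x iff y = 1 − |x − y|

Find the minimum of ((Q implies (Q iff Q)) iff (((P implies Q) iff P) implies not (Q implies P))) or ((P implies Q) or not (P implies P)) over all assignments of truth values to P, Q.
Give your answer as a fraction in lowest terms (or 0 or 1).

1/2

Take P = 1/2, Q = 0:
Q iff Q = 0 iff 0 = 1
Q implies (Q iff Q) = 0 implies 1 = 1
P implies Q = 1/2 implies 0 = 1/2
(P implies Q) iff P = 1/2 iff 1/2 = 1
Q implies P = 0 implies 1/2 = 1
not (Q implies P) = not 1 = 0
((P implies Q) iff P) implies not (Q implies P) = 1 implies 0 = 0
(Q implies (Q iff Q)) iff (((P implies Q) iff P) implies not (Q implies P)) = 1 iff 0 = 0
P implies Q = 1/2 implies 0 = 1/2
P implies P = 1/2 implies 1/2 = 1
not (P implies P) = not 1 = 0
(P implies Q) or not (P implies P) = 1/2 or 0 = 1/2
((Q implies (Q iff Q)) iff (((P implies Q) iff P) implies not (Q implies P))) or ((P implies Q) or not (P implies P)) = 0 or 1/2 = 1/2
No assignment yields a value below 1/2, so this is the minimum.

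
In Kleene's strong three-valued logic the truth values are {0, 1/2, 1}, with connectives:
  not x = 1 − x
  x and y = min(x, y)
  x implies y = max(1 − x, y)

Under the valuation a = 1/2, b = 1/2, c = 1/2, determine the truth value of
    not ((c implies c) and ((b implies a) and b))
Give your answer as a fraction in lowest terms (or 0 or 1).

c implies c = 1/2 implies 1/2 = 1/2
b implies a = 1/2 implies 1/2 = 1/2
(b implies a) and b = 1/2 and 1/2 = 1/2
(c implies c) and ((b implies a) and b) = 1/2 and 1/2 = 1/2
not ((c implies c) and ((b implies a) and b)) = not 1/2 = 1/2

1/2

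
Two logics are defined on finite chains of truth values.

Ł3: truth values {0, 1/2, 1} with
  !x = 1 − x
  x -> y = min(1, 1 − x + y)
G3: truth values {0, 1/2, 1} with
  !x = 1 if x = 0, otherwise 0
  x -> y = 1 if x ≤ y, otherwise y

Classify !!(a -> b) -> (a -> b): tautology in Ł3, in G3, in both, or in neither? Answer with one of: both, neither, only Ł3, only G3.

only Ł3

In Ł3: every assignment gives 1 — tautology.
In G3: at a = 1, b = 1/2 the value is 1/2 — not a tautology.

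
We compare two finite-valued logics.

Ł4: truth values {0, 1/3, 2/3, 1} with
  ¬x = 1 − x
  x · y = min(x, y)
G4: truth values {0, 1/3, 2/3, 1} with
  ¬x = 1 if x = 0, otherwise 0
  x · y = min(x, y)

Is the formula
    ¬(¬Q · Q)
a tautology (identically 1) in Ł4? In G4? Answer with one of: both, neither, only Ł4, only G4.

In Ł4: at Q = 1/3 the value is 2/3 — not a tautology.
In G4: every assignment gives 1 — tautology.

only G4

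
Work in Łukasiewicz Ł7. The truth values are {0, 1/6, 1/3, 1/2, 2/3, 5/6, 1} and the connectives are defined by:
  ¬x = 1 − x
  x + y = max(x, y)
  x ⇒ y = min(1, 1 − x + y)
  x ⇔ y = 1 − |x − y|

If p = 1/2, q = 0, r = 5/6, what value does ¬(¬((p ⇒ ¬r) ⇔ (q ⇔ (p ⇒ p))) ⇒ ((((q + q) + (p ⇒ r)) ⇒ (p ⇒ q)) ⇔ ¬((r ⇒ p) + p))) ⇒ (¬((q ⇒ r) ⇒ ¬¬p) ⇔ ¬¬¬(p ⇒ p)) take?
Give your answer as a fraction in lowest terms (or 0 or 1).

1

¬r = ¬5/6 = 1/6
p ⇒ ¬r = 1/2 ⇒ 1/6 = 2/3
p ⇒ p = 1/2 ⇒ 1/2 = 1
q ⇔ (p ⇒ p) = 0 ⇔ 1 = 0
(p ⇒ ¬r) ⇔ (q ⇔ (p ⇒ p)) = 2/3 ⇔ 0 = 1/3
¬((p ⇒ ¬r) ⇔ (q ⇔ (p ⇒ p))) = ¬1/3 = 2/3
q + q = 0 + 0 = 0
p ⇒ r = 1/2 ⇒ 5/6 = 1
(q + q) + (p ⇒ r) = 0 + 1 = 1
p ⇒ q = 1/2 ⇒ 0 = 1/2
((q + q) + (p ⇒ r)) ⇒ (p ⇒ q) = 1 ⇒ 1/2 = 1/2
r ⇒ p = 5/6 ⇒ 1/2 = 2/3
(r ⇒ p) + p = 2/3 + 1/2 = 2/3
¬((r ⇒ p) + p) = ¬2/3 = 1/3
(((q + q) + (p ⇒ r)) ⇒ (p ⇒ q)) ⇔ ¬((r ⇒ p) + p) = 1/2 ⇔ 1/3 = 5/6
¬((p ⇒ ¬r) ⇔ (q ⇔ (p ⇒ p))) ⇒ ((((q + q) + (p ⇒ r)) ⇒ (p ⇒ q)) ⇔ ¬((r ⇒ p) + p)) = 2/3 ⇒ 5/6 = 1
¬(¬((p ⇒ ¬r) ⇔ (q ⇔ (p ⇒ p))) ⇒ ((((q + q) + (p ⇒ r)) ⇒ (p ⇒ q)) ⇔ ¬((r ⇒ p) + p))) = ¬1 = 0
q ⇒ r = 0 ⇒ 5/6 = 1
¬p = ¬1/2 = 1/2
¬¬p = ¬1/2 = 1/2
(q ⇒ r) ⇒ ¬¬p = 1 ⇒ 1/2 = 1/2
¬((q ⇒ r) ⇒ ¬¬p) = ¬1/2 = 1/2
p ⇒ p = 1/2 ⇒ 1/2 = 1
¬(p ⇒ p) = ¬1 = 0
¬¬(p ⇒ p) = ¬0 = 1
¬¬¬(p ⇒ p) = ¬1 = 0
¬((q ⇒ r) ⇒ ¬¬p) ⇔ ¬¬¬(p ⇒ p) = 1/2 ⇔ 0 = 1/2
¬(¬((p ⇒ ¬r) ⇔ (q ⇔ (p ⇒ p))) ⇒ ((((q + q) + (p ⇒ r)) ⇒ (p ⇒ q)) ⇔ ¬((r ⇒ p) + p))) ⇒ (¬((q ⇒ r) ⇒ ¬¬p) ⇔ ¬¬¬(p ⇒ p)) = 0 ⇒ 1/2 = 1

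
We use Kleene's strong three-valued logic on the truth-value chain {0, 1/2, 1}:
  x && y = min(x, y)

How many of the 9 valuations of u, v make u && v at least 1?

u = 0, v = 0 ↦ 0  <
u = 0, v = 1/2 ↦ 0  <
u = 0, v = 1 ↦ 0  <
u = 1/2, v = 0 ↦ 0  <
u = 1/2, v = 1/2 ↦ 1/2  <
u = 1/2, v = 1 ↦ 1/2  <
u = 1, v = 0 ↦ 0  <
u = 1, v = 1/2 ↦ 1/2  <
u = 1, v = 1 ↦ 1  ≥
So 1 of the 9 assignments meets the threshold.

1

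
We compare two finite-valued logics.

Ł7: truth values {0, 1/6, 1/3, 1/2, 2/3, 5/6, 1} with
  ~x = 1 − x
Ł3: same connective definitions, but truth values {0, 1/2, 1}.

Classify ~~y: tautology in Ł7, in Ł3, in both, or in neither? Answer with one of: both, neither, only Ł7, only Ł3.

neither

In Ł7: at y = 0 the value is 0 — not a tautology.
In Ł3: at y = 0 the value is 0 — not a tautology.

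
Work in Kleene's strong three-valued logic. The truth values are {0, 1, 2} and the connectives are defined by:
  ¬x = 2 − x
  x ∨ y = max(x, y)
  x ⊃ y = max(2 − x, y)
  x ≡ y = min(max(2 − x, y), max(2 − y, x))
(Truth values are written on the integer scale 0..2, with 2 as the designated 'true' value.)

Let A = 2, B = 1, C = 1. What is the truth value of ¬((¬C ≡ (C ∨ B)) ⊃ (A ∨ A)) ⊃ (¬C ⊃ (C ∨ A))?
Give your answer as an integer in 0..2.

2

¬C = ¬1 = 1
C ∨ B = 1 ∨ 1 = 1
¬C ≡ (C ∨ B) = 1 ≡ 1 = 1
A ∨ A = 2 ∨ 2 = 2
(¬C ≡ (C ∨ B)) ⊃ (A ∨ A) = 1 ⊃ 2 = 2
¬((¬C ≡ (C ∨ B)) ⊃ (A ∨ A)) = ¬2 = 0
¬C = ¬1 = 1
C ∨ A = 1 ∨ 2 = 2
¬C ⊃ (C ∨ A) = 1 ⊃ 2 = 2
¬((¬C ≡ (C ∨ B)) ⊃ (A ∨ A)) ⊃ (¬C ⊃ (C ∨ A)) = 0 ⊃ 2 = 2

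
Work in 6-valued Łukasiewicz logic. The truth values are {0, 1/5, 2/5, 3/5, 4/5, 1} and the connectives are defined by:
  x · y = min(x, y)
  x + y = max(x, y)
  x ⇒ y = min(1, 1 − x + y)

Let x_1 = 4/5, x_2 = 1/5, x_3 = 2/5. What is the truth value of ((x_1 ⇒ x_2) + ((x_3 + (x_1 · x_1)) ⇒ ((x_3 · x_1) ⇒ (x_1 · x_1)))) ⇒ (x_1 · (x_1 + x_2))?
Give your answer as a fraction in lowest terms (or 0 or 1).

4/5

x_1 ⇒ x_2 = 4/5 ⇒ 1/5 = 2/5
x_1 · x_1 = 4/5 · 4/5 = 4/5
x_3 + (x_1 · x_1) = 2/5 + 4/5 = 4/5
x_3 · x_1 = 2/5 · 4/5 = 2/5
x_1 · x_1 = 4/5 · 4/5 = 4/5
(x_3 · x_1) ⇒ (x_1 · x_1) = 2/5 ⇒ 4/5 = 1
(x_3 + (x_1 · x_1)) ⇒ ((x_3 · x_1) ⇒ (x_1 · x_1)) = 4/5 ⇒ 1 = 1
(x_1 ⇒ x_2) + ((x_3 + (x_1 · x_1)) ⇒ ((x_3 · x_1) ⇒ (x_1 · x_1))) = 2/5 + 1 = 1
x_1 + x_2 = 4/5 + 1/5 = 4/5
x_1 · (x_1 + x_2) = 4/5 · 4/5 = 4/5
((x_1 ⇒ x_2) + ((x_3 + (x_1 · x_1)) ⇒ ((x_3 · x_1) ⇒ (x_1 · x_1)))) ⇒ (x_1 · (x_1 + x_2)) = 1 ⇒ 4/5 = 4/5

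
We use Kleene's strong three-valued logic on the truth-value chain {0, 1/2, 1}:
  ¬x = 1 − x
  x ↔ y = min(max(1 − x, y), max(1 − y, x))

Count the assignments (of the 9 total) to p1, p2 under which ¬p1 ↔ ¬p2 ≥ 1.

2

p1 = 0, p2 = 0 ↦ 1  ≥
p1 = 0, p2 = 1/2 ↦ 1/2  <
p1 = 0, p2 = 1 ↦ 0  <
p1 = 1/2, p2 = 0 ↦ 1/2  <
p1 = 1/2, p2 = 1/2 ↦ 1/2  <
p1 = 1/2, p2 = 1 ↦ 1/2  <
p1 = 1, p2 = 0 ↦ 0  <
p1 = 1, p2 = 1/2 ↦ 1/2  <
p1 = 1, p2 = 1 ↦ 1  ≥
So 2 of the 9 assignments meet the threshold.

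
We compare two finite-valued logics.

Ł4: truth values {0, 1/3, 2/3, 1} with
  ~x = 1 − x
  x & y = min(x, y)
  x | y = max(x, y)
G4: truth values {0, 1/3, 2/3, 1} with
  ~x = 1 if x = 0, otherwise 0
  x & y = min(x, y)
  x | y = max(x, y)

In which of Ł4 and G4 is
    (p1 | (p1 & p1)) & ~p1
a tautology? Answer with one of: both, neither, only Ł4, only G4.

In Ł4: at p1 = 0 the value is 0 — not a tautology.
In G4: at p1 = 0 the value is 0 — not a tautology.

neither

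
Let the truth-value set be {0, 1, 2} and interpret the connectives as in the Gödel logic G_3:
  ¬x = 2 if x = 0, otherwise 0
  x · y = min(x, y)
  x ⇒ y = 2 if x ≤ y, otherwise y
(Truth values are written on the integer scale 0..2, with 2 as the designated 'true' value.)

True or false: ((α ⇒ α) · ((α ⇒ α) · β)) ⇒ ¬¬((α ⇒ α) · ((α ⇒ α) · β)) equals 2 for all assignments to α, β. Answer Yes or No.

α = 0, β = 0 ↦ 2
α = 0, β = 1 ↦ 2
α = 0, β = 2 ↦ 2
α = 1, β = 0 ↦ 2
α = 1, β = 1 ↦ 2
α = 1, β = 2 ↦ 2
α = 2, β = 0 ↦ 2
α = 2, β = 1 ↦ 2
α = 2, β = 2 ↦ 2
Every assignment gives a value ≥ 2.

Yes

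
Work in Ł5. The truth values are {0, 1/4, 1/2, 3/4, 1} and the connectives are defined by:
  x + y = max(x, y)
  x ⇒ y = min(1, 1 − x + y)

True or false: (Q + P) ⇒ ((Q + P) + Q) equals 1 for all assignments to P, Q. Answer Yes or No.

Yes

At P = 0, Q = 1/4, for instance:
Q + P = 1/4 + 0 = 1/4
(Q + P) + Q = 1/4 + 1/4 = 1/4
(Q + P) ⇒ ((Q + P) + Q) = 1/4 ⇒ 1/4 = 1
and checking the remaining 24 assignments likewise gives ≥ 1 in every case.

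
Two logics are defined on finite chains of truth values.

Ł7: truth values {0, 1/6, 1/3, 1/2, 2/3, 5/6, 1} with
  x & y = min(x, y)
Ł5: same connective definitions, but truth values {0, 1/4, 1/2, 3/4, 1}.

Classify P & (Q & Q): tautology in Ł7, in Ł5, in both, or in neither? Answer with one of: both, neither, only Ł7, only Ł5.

In Ł7: at P = 0, Q = 0 the value is 0 — not a tautology.
In Ł5: at P = 0, Q = 0 the value is 0 — not a tautology.

neither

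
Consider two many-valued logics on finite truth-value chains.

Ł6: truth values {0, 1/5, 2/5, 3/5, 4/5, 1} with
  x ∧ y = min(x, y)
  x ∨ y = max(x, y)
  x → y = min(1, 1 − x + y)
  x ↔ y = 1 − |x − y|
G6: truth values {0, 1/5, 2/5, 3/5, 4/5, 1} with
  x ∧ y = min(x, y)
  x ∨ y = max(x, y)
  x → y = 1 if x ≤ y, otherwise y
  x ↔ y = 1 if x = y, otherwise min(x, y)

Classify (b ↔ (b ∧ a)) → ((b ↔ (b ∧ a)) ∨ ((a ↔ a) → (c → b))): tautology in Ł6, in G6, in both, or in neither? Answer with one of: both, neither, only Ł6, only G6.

both

In Ł6: every assignment gives 1 — tautology.
In G6: every assignment gives 1 — tautology.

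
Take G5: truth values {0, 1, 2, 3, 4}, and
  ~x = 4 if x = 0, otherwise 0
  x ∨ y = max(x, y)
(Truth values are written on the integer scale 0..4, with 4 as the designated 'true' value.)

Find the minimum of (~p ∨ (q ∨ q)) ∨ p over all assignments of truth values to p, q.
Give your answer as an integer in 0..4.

Take p = 1, q = 0:
~p = ~1 = 0
q ∨ q = 0 ∨ 0 = 0
~p ∨ (q ∨ q) = 0 ∨ 0 = 0
(~p ∨ (q ∨ q)) ∨ p = 0 ∨ 1 = 1
No assignment yields a value below 1, so this is the minimum.

1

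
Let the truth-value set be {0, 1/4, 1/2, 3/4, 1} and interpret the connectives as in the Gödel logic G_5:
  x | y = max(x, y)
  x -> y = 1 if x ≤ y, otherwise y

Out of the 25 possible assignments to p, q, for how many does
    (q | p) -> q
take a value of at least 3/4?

value 1: 15 assignments (counts)
value 3/4: 1 assignment (counts)
value 1/2: 2 assignments
value 1/4: 3 assignments
value 0: 4 assignments
So 16 of the 25 assignments meet the threshold.

16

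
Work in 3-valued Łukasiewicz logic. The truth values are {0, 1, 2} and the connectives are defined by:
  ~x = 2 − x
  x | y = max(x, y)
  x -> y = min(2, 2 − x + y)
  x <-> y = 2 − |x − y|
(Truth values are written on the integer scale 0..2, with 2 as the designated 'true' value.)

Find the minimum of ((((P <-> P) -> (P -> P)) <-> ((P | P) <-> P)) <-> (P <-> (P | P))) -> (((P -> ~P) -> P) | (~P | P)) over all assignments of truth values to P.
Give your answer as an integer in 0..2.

1

Take P = 1:
P <-> P = 1 <-> 1 = 2
P -> P = 1 -> 1 = 2
(P <-> P) -> (P -> P) = 2 -> 2 = 2
P | P = 1 | 1 = 1
(P | P) <-> P = 1 <-> 1 = 2
((P <-> P) -> (P -> P)) <-> ((P | P) <-> P) = 2 <-> 2 = 2
P | P = 1 | 1 = 1
P <-> (P | P) = 1 <-> 1 = 2
(((P <-> P) -> (P -> P)) <-> ((P | P) <-> P)) <-> (P <-> (P | P)) = 2 <-> 2 = 2
~P = ~1 = 1
P -> ~P = 1 -> 1 = 2
(P -> ~P) -> P = 2 -> 1 = 1
~P = ~1 = 1
~P | P = 1 | 1 = 1
((P -> ~P) -> P) | (~P | P) = 1 | 1 = 1
((((P <-> P) -> (P -> P)) <-> ((P | P) <-> P)) <-> (P <-> (P | P))) -> (((P -> ~P) -> P) | (~P | P)) = 2 -> 1 = 1
No assignment yields a value below 1, so this is the minimum.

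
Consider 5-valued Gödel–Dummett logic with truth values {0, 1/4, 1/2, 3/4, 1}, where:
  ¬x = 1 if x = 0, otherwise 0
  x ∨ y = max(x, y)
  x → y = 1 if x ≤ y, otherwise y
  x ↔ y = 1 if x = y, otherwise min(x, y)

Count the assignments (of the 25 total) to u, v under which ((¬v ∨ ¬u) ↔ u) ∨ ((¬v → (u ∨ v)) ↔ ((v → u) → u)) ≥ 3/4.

22

value 1: 19 assignments (counts)
value 3/4: 3 assignments (counts)
value 1/2: 2 assignments
value 1/4: 1 assignment
So 22 of the 25 assignments meet the threshold.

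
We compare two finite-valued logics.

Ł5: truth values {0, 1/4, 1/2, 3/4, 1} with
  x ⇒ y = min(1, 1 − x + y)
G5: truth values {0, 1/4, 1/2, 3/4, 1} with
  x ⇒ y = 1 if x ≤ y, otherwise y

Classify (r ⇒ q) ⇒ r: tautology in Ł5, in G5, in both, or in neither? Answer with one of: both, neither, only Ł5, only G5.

In Ł5: at q = 0, r = 0 the value is 0 — not a tautology.
In G5: at q = 0, r = 0 the value is 0 — not a tautology.

neither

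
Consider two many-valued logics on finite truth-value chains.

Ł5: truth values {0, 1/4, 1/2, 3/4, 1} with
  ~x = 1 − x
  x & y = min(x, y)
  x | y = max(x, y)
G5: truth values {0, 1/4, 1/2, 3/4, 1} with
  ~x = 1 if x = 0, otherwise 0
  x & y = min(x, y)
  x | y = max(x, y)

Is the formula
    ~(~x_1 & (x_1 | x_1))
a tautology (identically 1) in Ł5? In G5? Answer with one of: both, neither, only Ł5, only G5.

only G5

In Ł5: at x_1 = 1/4 the value is 3/4 — not a tautology.
In G5: every assignment gives 1 — tautology.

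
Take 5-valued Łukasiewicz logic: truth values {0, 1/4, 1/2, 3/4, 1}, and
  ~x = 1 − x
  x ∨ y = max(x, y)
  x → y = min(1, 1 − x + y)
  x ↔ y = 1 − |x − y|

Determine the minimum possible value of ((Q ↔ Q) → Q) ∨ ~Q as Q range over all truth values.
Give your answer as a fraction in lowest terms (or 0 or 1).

1/2

Take Q = 1/2:
Q ↔ Q = 1/2 ↔ 1/2 = 1
(Q ↔ Q) → Q = 1 → 1/2 = 1/2
~Q = ~1/2 = 1/2
((Q ↔ Q) → Q) ∨ ~Q = 1/2 ∨ 1/2 = 1/2
No assignment yields a value below 1/2, so this is the minimum.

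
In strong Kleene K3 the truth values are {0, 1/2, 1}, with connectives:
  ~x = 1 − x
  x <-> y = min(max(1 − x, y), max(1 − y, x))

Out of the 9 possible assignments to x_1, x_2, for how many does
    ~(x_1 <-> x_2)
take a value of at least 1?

2

x_1 = 0, x_2 = 0 ↦ 0  <
x_1 = 0, x_2 = 1/2 ↦ 1/2  <
x_1 = 0, x_2 = 1 ↦ 1  ≥
x_1 = 1/2, x_2 = 0 ↦ 1/2  <
x_1 = 1/2, x_2 = 1/2 ↦ 1/2  <
x_1 = 1/2, x_2 = 1 ↦ 1/2  <
x_1 = 1, x_2 = 0 ↦ 1  ≥
x_1 = 1, x_2 = 1/2 ↦ 1/2  <
x_1 = 1, x_2 = 1 ↦ 0  <
So 2 of the 9 assignments meet the threshold.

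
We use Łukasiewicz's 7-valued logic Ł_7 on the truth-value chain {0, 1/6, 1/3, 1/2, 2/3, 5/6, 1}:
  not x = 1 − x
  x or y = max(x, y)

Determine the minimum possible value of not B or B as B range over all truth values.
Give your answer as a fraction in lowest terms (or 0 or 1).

Take B = 1/2:
not B = not 1/2 = 1/2
not B or B = 1/2 or 1/2 = 1/2
No assignment yields a value below 1/2, so this is the minimum.

1/2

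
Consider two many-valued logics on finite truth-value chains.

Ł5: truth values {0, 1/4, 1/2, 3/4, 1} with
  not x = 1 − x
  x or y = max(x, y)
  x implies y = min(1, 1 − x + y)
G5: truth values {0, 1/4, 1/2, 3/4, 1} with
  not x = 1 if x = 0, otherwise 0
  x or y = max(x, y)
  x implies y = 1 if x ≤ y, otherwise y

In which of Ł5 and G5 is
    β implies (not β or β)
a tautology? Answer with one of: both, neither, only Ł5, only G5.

both

In Ł5: every assignment gives 1 — tautology.
In G5: every assignment gives 1 — tautology.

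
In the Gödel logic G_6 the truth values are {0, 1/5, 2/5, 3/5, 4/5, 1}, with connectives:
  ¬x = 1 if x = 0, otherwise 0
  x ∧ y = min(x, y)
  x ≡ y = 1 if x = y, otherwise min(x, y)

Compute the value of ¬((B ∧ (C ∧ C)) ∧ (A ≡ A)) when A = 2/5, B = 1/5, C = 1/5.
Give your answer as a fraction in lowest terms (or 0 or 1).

C ∧ C = 1/5 ∧ 1/5 = 1/5
B ∧ (C ∧ C) = 1/5 ∧ 1/5 = 1/5
A ≡ A = 2/5 ≡ 2/5 = 1
(B ∧ (C ∧ C)) ∧ (A ≡ A) = 1/5 ∧ 1 = 1/5
¬((B ∧ (C ∧ C)) ∧ (A ≡ A)) = ¬1/5 = 0

0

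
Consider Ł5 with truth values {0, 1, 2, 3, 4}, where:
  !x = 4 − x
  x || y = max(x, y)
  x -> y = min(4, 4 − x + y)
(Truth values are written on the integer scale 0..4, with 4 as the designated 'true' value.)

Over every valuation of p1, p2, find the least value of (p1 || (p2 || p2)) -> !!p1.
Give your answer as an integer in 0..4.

Take p1 = 0, p2 = 4:
p2 || p2 = 4 || 4 = 4
p1 || (p2 || p2) = 0 || 4 = 4
!p1 = !0 = 4
!!p1 = !4 = 0
(p1 || (p2 || p2)) -> !!p1 = 4 -> 0 = 0
No assignment yields a value below 0, so this is the minimum.

0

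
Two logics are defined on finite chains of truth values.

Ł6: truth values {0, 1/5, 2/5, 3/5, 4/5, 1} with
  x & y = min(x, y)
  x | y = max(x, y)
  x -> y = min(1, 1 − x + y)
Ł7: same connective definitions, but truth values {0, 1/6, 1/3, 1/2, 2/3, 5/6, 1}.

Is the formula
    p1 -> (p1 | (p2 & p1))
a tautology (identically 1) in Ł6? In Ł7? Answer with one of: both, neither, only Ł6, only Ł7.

both

In Ł6: every assignment gives 1 — tautology.
In Ł7: every assignment gives 1 — tautology.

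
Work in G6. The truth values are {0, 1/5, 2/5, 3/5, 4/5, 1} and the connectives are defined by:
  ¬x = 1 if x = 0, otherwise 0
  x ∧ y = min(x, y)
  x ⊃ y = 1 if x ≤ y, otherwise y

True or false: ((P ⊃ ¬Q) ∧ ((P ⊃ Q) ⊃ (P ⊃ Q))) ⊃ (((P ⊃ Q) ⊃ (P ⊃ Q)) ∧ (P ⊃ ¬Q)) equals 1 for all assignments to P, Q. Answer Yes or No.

At P = 1, Q = 2/5, for instance:
¬Q = ¬2/5 = 0
P ⊃ ¬Q = 1 ⊃ 0 = 0
P ⊃ Q = 1 ⊃ 2/5 = 2/5
P ⊃ Q = 1 ⊃ 2/5 = 2/5
(P ⊃ Q) ⊃ (P ⊃ Q) = 2/5 ⊃ 2/5 = 1
(P ⊃ ¬Q) ∧ ((P ⊃ Q) ⊃ (P ⊃ Q)) = 0 ∧ 1 = 0
((P ⊃ Q) ⊃ (P ⊃ Q)) ∧ (P ⊃ ¬Q) = 1 ∧ 0 = 0
((P ⊃ ¬Q) ∧ ((P ⊃ Q) ⊃ (P ⊃ Q))) ⊃ (((P ⊃ Q) ⊃ (P ⊃ Q)) ∧ (P ⊃ ¬Q)) = 0 ⊃ 0 = 1
and checking the remaining 35 assignments likewise gives ≥ 1 in every case.

Yes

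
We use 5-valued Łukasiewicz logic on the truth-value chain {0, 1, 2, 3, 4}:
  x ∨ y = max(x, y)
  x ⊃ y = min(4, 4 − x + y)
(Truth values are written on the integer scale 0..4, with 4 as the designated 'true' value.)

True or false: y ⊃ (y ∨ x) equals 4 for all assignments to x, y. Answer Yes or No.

At x = 3, y = 1, for instance:
y ∨ x = 1 ∨ 3 = 3
y ⊃ (y ∨ x) = 1 ⊃ 3 = 4
and checking the remaining 24 assignments likewise gives ≥ 4 in every case.

Yes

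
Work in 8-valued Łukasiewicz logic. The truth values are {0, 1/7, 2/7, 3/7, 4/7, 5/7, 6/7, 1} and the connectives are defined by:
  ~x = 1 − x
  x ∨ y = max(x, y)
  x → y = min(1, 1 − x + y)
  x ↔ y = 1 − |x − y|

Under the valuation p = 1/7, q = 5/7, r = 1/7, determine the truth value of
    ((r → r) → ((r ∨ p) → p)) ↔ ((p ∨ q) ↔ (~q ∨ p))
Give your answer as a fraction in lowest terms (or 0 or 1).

4/7

r → r = 1/7 → 1/7 = 1
r ∨ p = 1/7 ∨ 1/7 = 1/7
(r ∨ p) → p = 1/7 → 1/7 = 1
(r → r) → ((r ∨ p) → p) = 1 → 1 = 1
p ∨ q = 1/7 ∨ 5/7 = 5/7
~q = ~5/7 = 2/7
~q ∨ p = 2/7 ∨ 1/7 = 2/7
(p ∨ q) ↔ (~q ∨ p) = 5/7 ↔ 2/7 = 4/7
((r → r) → ((r ∨ p) → p)) ↔ ((p ∨ q) ↔ (~q ∨ p)) = 1 ↔ 4/7 = 4/7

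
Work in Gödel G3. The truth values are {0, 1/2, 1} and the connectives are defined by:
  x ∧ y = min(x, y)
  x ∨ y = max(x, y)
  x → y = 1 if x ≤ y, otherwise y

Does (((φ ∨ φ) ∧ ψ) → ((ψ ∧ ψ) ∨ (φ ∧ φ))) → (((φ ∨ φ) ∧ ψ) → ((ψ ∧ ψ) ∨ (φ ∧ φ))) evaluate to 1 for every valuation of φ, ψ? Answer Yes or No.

φ = 0, ψ = 0 ↦ 1
φ = 0, ψ = 1/2 ↦ 1
φ = 0, ψ = 1 ↦ 1
φ = 1/2, ψ = 0 ↦ 1
φ = 1/2, ψ = 1/2 ↦ 1
φ = 1/2, ψ = 1 ↦ 1
φ = 1, ψ = 0 ↦ 1
φ = 1, ψ = 1/2 ↦ 1
φ = 1, ψ = 1 ↦ 1
Every assignment gives a value ≥ 1.

Yes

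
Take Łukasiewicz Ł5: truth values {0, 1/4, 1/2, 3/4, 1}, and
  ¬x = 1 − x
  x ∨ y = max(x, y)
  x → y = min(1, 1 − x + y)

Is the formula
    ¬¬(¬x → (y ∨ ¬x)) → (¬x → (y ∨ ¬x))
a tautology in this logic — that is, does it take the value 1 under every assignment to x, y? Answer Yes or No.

Yes

At x = 1/2, y = 3/4, for instance:
¬x = ¬1/2 = 1/2
¬x = ¬1/2 = 1/2
y ∨ ¬x = 3/4 ∨ 1/2 = 3/4
¬x → (y ∨ ¬x) = 1/2 → 3/4 = 1
¬(¬x → (y ∨ ¬x)) = ¬1 = 0
¬¬(¬x → (y ∨ ¬x)) = ¬0 = 1
¬¬(¬x → (y ∨ ¬x)) → (¬x → (y ∨ ¬x)) = 1 → 1 = 1
and checking the remaining 24 assignments likewise gives ≥ 1 in every case.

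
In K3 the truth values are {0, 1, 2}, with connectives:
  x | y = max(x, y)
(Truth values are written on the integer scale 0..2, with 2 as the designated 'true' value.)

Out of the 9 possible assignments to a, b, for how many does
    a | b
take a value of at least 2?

a = 0, b = 0 ↦ 0  <
a = 0, b = 1 ↦ 1  <
a = 0, b = 2 ↦ 2  ≥
a = 1, b = 0 ↦ 1  <
a = 1, b = 1 ↦ 1  <
a = 1, b = 2 ↦ 2  ≥
a = 2, b = 0 ↦ 2  ≥
a = 2, b = 1 ↦ 2  ≥
a = 2, b = 2 ↦ 2  ≥
So 5 of the 9 assignments meet the threshold.

5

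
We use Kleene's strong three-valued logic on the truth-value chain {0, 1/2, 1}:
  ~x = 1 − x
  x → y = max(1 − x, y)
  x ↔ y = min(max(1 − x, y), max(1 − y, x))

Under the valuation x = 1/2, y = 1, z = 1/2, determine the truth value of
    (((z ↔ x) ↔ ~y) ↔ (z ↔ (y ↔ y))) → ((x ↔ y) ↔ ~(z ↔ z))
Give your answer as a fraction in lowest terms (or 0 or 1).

z ↔ x = 1/2 ↔ 1/2 = 1/2
~y = ~1 = 0
(z ↔ x) ↔ ~y = 1/2 ↔ 0 = 1/2
y ↔ y = 1 ↔ 1 = 1
z ↔ (y ↔ y) = 1/2 ↔ 1 = 1/2
((z ↔ x) ↔ ~y) ↔ (z ↔ (y ↔ y)) = 1/2 ↔ 1/2 = 1/2
x ↔ y = 1/2 ↔ 1 = 1/2
z ↔ z = 1/2 ↔ 1/2 = 1/2
~(z ↔ z) = ~1/2 = 1/2
(x ↔ y) ↔ ~(z ↔ z) = 1/2 ↔ 1/2 = 1/2
(((z ↔ x) ↔ ~y) ↔ (z ↔ (y ↔ y))) → ((x ↔ y) ↔ ~(z ↔ z)) = 1/2 → 1/2 = 1/2

1/2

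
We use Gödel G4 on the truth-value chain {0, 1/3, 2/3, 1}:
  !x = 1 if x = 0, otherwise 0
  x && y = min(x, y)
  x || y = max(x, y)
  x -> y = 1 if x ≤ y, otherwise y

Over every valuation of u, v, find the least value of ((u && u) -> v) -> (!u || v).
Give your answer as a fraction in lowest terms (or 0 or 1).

Take u = 1/3, v = 1/3:
u && u = 1/3 && 1/3 = 1/3
(u && u) -> v = 1/3 -> 1/3 = 1
!u = !1/3 = 0
!u || v = 0 || 1/3 = 1/3
((u && u) -> v) -> (!u || v) = 1 -> 1/3 = 1/3
No assignment yields a value below 1/3, so this is the minimum.

1/3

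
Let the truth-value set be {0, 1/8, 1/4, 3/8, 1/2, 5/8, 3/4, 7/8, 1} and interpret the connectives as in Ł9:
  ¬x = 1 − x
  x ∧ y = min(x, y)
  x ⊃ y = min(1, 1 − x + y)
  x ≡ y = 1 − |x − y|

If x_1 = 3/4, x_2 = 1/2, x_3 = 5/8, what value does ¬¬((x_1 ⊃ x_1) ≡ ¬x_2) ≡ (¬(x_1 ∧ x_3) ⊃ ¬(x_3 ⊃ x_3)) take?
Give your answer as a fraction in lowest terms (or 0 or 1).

x_1 ⊃ x_1 = 3/4 ⊃ 3/4 = 1
¬x_2 = ¬1/2 = 1/2
(x_1 ⊃ x_1) ≡ ¬x_2 = 1 ≡ 1/2 = 1/2
¬((x_1 ⊃ x_1) ≡ ¬x_2) = ¬1/2 = 1/2
¬¬((x_1 ⊃ x_1) ≡ ¬x_2) = ¬1/2 = 1/2
x_1 ∧ x_3 = 3/4 ∧ 5/8 = 5/8
¬(x_1 ∧ x_3) = ¬5/8 = 3/8
x_3 ⊃ x_3 = 5/8 ⊃ 5/8 = 1
¬(x_3 ⊃ x_3) = ¬1 = 0
¬(x_1 ∧ x_3) ⊃ ¬(x_3 ⊃ x_3) = 3/8 ⊃ 0 = 5/8
¬¬((x_1 ⊃ x_1) ≡ ¬x_2) ≡ (¬(x_1 ∧ x_3) ⊃ ¬(x_3 ⊃ x_3)) = 1/2 ≡ 5/8 = 7/8

7/8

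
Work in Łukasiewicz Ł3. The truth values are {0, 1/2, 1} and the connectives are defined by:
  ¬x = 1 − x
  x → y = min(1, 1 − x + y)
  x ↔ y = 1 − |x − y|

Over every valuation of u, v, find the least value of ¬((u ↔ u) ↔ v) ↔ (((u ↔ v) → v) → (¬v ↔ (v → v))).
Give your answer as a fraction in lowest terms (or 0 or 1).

1/2

Take u = 1/2, v = 1/2:
u ↔ u = 1/2 ↔ 1/2 = 1
(u ↔ u) ↔ v = 1 ↔ 1/2 = 1/2
¬((u ↔ u) ↔ v) = ¬1/2 = 1/2
u ↔ v = 1/2 ↔ 1/2 = 1
(u ↔ v) → v = 1 → 1/2 = 1/2
¬v = ¬1/2 = 1/2
v → v = 1/2 → 1/2 = 1
¬v ↔ (v → v) = 1/2 ↔ 1 = 1/2
((u ↔ v) → v) → (¬v ↔ (v → v)) = 1/2 → 1/2 = 1
¬((u ↔ u) ↔ v) ↔ (((u ↔ v) → v) → (¬v ↔ (v → v))) = 1/2 ↔ 1 = 1/2
No assignment yields a value below 1/2, so this is the minimum.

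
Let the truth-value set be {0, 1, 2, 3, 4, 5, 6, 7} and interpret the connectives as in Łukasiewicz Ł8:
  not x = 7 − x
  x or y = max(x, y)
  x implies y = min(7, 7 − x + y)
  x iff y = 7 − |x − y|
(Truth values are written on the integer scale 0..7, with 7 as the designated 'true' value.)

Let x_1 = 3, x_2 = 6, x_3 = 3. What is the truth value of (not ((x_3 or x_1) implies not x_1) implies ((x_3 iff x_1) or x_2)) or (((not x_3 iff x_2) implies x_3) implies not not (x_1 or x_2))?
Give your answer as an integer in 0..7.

x_3 or x_1 = 3 or 3 = 3
not x_1 = not 3 = 4
(x_3 or x_1) implies not x_1 = 3 implies 4 = 7
not ((x_3 or x_1) implies not x_1) = not 7 = 0
x_3 iff x_1 = 3 iff 3 = 7
(x_3 iff x_1) or x_2 = 7 or 6 = 7
not ((x_3 or x_1) implies not x_1) implies ((x_3 iff x_1) or x_2) = 0 implies 7 = 7
not x_3 = not 3 = 4
not x_3 iff x_2 = 4 iff 6 = 5
(not x_3 iff x_2) implies x_3 = 5 implies 3 = 5
x_1 or x_2 = 3 or 6 = 6
not (x_1 or x_2) = not 6 = 1
not not (x_1 or x_2) = not 1 = 6
((not x_3 iff x_2) implies x_3) implies not not (x_1 or x_2) = 5 implies 6 = 7
(not ((x_3 or x_1) implies not x_1) implies ((x_3 iff x_1) or x_2)) or (((not x_3 iff x_2) implies x_3) implies not not (x_1 or x_2)) = 7 or 7 = 7

7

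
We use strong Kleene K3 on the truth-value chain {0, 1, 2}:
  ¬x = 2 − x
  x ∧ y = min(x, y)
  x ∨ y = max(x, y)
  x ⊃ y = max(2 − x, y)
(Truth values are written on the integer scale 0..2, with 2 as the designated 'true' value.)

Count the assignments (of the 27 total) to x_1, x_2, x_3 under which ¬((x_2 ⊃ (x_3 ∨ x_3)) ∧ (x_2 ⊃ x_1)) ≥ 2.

value 2: 5 assignments (counts)
value 1: 11 assignments
value 0: 11 assignments
So 5 of the 27 assignments meet the threshold.

5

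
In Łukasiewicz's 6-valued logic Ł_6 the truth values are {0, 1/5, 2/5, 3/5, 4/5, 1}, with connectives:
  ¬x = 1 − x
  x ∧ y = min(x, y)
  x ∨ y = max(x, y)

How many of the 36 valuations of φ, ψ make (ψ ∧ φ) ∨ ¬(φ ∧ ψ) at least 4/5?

24

value 1: 12 assignments (counts)
value 4/5: 12 assignments (counts)
value 3/5: 12 assignments
So 24 of the 36 assignments meet the threshold.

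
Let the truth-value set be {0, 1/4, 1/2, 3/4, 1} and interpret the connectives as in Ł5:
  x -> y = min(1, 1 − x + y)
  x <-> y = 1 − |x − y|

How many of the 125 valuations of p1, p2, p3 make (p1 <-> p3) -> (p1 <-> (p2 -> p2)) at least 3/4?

90

value 1: 65 assignments (counts)
value 3/4: 25 assignments (counts)
value 1/2: 20 assignments
value 1/4: 10 assignments
value 0: 5 assignments
So 90 of the 125 assignments meet the threshold.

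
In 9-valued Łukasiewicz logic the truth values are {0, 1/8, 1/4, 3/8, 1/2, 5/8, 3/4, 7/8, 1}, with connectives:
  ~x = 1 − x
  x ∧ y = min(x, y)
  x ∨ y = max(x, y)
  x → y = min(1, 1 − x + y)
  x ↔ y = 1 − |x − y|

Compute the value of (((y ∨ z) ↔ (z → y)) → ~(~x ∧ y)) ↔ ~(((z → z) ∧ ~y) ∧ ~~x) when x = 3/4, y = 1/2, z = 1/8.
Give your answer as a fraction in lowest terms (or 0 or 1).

y ∨ z = 1/2 ∨ 1/8 = 1/2
z → y = 1/8 → 1/2 = 1
(y ∨ z) ↔ (z → y) = 1/2 ↔ 1 = 1/2
~x = ~3/4 = 1/4
~x ∧ y = 1/4 ∧ 1/2 = 1/4
~(~x ∧ y) = ~1/4 = 3/4
((y ∨ z) ↔ (z → y)) → ~(~x ∧ y) = 1/2 → 3/4 = 1
z → z = 1/8 → 1/8 = 1
~y = ~1/2 = 1/2
(z → z) ∧ ~y = 1 ∧ 1/2 = 1/2
~x = ~3/4 = 1/4
~~x = ~1/4 = 3/4
((z → z) ∧ ~y) ∧ ~~x = 1/2 ∧ 3/4 = 1/2
~(((z → z) ∧ ~y) ∧ ~~x) = ~1/2 = 1/2
(((y ∨ z) ↔ (z → y)) → ~(~x ∧ y)) ↔ ~(((z → z) ∧ ~y) ∧ ~~x) = 1 ↔ 1/2 = 1/2

1/2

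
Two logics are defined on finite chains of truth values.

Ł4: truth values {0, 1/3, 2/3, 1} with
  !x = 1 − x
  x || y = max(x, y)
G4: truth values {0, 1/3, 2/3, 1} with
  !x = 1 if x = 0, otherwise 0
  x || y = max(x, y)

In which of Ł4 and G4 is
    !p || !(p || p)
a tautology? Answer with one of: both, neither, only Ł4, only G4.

In Ł4: at p = 1/3 the value is 2/3 — not a tautology.
In G4: at p = 1/3 the value is 0 — not a tautology.

neither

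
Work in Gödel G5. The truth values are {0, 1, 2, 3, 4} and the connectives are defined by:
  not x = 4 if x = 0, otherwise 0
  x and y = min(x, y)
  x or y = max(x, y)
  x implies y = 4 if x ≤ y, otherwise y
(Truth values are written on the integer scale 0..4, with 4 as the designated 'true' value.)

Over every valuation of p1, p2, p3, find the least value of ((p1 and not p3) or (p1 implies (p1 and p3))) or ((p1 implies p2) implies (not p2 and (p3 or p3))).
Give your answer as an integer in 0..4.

Take p1 = 1, p2 = 1, p3 = 0:
not p3 = not 0 = 4
p1 and not p3 = 1 and 4 = 1
p1 and p3 = 1 and 0 = 0
p1 implies (p1 and p3) = 1 implies 0 = 0
(p1 and not p3) or (p1 implies (p1 and p3)) = 1 or 0 = 1
p1 implies p2 = 1 implies 1 = 4
not p2 = not 1 = 0
p3 or p3 = 0 or 0 = 0
not p2 and (p3 or p3) = 0 and 0 = 0
(p1 implies p2) implies (not p2 and (p3 or p3)) = 4 implies 0 = 0
((p1 and not p3) or (p1 implies (p1 and p3))) or ((p1 implies p2) implies (not p2 and (p3 or p3))) = 1 or 0 = 1
No assignment yields a value below 1, so this is the minimum.

1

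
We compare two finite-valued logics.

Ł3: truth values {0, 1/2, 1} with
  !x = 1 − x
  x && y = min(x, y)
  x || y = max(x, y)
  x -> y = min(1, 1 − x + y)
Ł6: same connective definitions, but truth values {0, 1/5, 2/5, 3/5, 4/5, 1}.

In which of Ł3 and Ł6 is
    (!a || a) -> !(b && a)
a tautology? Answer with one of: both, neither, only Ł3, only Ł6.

neither

In Ł3: at a = 1, b = 1/2 the value is 1/2 — not a tautology.
In Ł6: at a = 3/5, b = 3/5 the value is 4/5 — not a tautology.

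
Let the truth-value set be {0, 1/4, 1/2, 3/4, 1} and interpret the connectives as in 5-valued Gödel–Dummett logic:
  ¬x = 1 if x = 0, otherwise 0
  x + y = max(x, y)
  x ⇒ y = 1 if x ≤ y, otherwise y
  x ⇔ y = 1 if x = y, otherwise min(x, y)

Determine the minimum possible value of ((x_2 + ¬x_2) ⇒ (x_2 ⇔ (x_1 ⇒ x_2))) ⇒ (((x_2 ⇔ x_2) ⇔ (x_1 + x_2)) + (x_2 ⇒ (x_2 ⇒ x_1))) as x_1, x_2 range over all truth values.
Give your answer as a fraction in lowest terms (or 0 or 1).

Take x_1 = 0, x_2 = 1/4:
¬x_2 = ¬1/4 = 0
x_2 + ¬x_2 = 1/4 + 0 = 1/4
x_1 ⇒ x_2 = 0 ⇒ 1/4 = 1
x_2 ⇔ (x_1 ⇒ x_2) = 1/4 ⇔ 1 = 1/4
(x_2 + ¬x_2) ⇒ (x_2 ⇔ (x_1 ⇒ x_2)) = 1/4 ⇒ 1/4 = 1
x_2 ⇔ x_2 = 1/4 ⇔ 1/4 = 1
x_1 + x_2 = 0 + 1/4 = 1/4
(x_2 ⇔ x_2) ⇔ (x_1 + x_2) = 1 ⇔ 1/4 = 1/4
x_2 ⇒ x_1 = 1/4 ⇒ 0 = 0
x_2 ⇒ (x_2 ⇒ x_1) = 1/4 ⇒ 0 = 0
((x_2 ⇔ x_2) ⇔ (x_1 + x_2)) + (x_2 ⇒ (x_2 ⇒ x_1)) = 1/4 + 0 = 1/4
((x_2 + ¬x_2) ⇒ (x_2 ⇔ (x_1 ⇒ x_2))) ⇒ (((x_2 ⇔ x_2) ⇔ (x_1 + x_2)) + (x_2 ⇒ (x_2 ⇒ x_1))) = 1 ⇒ 1/4 = 1/4
No assignment yields a value below 1/4, so this is the minimum.

1/4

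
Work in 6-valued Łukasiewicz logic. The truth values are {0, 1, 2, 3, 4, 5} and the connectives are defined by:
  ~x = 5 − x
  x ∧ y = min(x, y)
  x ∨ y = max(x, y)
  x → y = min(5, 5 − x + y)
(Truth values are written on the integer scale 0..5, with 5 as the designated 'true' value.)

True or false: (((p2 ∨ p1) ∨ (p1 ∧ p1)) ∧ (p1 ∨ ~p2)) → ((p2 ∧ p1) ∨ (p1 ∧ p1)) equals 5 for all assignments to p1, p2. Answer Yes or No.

Counterexample: take p1 = 0, p2 = 1.
p2 ∨ p1 = 1 ∨ 0 = 1
p1 ∧ p1 = 0 ∧ 0 = 0
(p2 ∨ p1) ∨ (p1 ∧ p1) = 1 ∨ 0 = 1
~p2 = ~1 = 4
p1 ∨ ~p2 = 0 ∨ 4 = 4
((p2 ∨ p1) ∨ (p1 ∧ p1)) ∧ (p1 ∨ ~p2) = 1 ∧ 4 = 1
p2 ∧ p1 = 1 ∧ 0 = 0
p1 ∧ p1 = 0 ∧ 0 = 0
(p2 ∧ p1) ∨ (p1 ∧ p1) = 0 ∨ 0 = 0
(((p2 ∨ p1) ∨ (p1 ∧ p1)) ∧ (p1 ∨ ~p2)) → ((p2 ∧ p1) ∨ (p1 ∧ p1)) = 1 → 0 = 4
This gives 4 ≠ 5.

No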